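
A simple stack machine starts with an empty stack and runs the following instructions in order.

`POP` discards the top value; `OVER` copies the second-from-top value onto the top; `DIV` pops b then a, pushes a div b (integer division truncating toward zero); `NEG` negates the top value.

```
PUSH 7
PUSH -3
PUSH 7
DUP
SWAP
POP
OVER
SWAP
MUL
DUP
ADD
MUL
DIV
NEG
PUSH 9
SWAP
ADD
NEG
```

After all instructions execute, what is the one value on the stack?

PUSH 7  : [7]
PUSH -3 : [7, -3]
PUSH 7  : [7, -3, 7]
DUP     : [7, -3, 7, 7]
SWAP    : [7, -3, 7, 7]
POP     : [7, -3, 7]
OVER    : [7, -3, 7, -3]
SWAP    : [7, -3, -3, 7]
MUL     : [7, -3, -21]
DUP     : [7, -3, -21, -21]
ADD     : [7, -3, -42]
MUL     : [7, 126]
DIV     : [0]
NEG     : [0]
PUSH 9  : [0, 9]
SWAP    : [9, 0]
ADD     : [9]
NEG     : [-9]

-9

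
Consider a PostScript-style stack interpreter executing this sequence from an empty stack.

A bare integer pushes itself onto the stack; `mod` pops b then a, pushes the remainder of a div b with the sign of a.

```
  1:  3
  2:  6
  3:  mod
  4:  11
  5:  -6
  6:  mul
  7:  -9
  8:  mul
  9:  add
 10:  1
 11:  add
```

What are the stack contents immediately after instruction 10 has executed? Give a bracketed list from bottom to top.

[597, 1]

3   -> [3]
6   -> [3, 6]
mod -> [3]
11  -> [3, 11]
-6  -> [3, 11, -6]
mul -> [3, -66]
-9  -> [3, -66, -9]
mul -> [3, 594]
add -> [597]
1   -> [597, 1]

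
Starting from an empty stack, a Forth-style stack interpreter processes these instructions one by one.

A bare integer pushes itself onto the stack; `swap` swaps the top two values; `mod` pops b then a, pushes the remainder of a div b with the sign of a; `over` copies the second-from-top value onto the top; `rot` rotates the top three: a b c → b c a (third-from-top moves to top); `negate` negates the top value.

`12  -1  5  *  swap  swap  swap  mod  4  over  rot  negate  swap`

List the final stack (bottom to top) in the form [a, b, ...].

[4, 5, -5]

12     : 12
-1     : 12 -1
5      : 12 -1 5
*      : 12 -5
swap   : -5 12
swap   : 12 -5
swap   : -5 12
mod    : -5
4      : -5 4
over   : -5 4 -5
rot    : 4 -5 -5
negate : 4 -5 5
swap   : 4 5 -5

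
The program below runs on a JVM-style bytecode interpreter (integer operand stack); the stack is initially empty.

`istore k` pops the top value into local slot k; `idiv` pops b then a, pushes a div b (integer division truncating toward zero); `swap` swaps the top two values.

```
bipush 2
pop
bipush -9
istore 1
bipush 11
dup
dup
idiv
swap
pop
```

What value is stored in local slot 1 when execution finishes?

-9

bipush 2  → [2]
pop       → []
bipush -9 → [-9]
istore 1  → []
bipush 11 → [11]
dup       → [11, 11]
dup       → [11, 11, 11]
idiv      → [11, 1]
swap      → [1, 11]
pop       → [1]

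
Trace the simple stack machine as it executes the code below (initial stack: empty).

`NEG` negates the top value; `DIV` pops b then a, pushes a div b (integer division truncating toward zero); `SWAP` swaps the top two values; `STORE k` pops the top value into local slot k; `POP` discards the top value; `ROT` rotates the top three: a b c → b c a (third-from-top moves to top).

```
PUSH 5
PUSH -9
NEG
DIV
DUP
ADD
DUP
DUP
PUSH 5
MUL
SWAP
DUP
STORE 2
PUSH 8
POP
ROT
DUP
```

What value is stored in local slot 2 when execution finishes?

PUSH 5   [5]
PUSH -9  [5, -9]
NEG      [5, 9]
DIV      [0]
DUP      [0, 0]
ADD      [0]
DUP      [0, 0]
DUP      [0, 0, 0]
PUSH 5   [0, 0, 0, 5]
MUL      [0, 0, 0]
SWAP     [0, 0, 0]
DUP      [0, 0, 0, 0]
STORE 2  [0, 0, 0]
PUSH 8   [0, 0, 0, 8]
POP      [0, 0, 0]
ROT      [0, 0, 0]
DUP      [0, 0, 0, 0]

0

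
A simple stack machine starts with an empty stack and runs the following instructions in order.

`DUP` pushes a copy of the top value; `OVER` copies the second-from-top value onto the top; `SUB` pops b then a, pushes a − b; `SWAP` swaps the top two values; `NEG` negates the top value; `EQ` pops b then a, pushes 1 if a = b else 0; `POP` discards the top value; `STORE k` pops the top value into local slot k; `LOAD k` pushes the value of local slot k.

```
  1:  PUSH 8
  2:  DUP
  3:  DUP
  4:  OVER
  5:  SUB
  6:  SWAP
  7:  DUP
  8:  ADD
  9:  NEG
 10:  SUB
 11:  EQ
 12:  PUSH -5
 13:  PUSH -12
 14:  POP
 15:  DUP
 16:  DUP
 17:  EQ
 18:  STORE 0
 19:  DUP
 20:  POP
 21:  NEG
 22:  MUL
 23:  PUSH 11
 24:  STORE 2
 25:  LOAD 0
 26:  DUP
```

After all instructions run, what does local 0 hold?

1

PUSH 8   → [8]
DUP      → [8, 8]
DUP      → [8, 8, 8]
OVER     → [8, 8, 8, 8]
SUB      → [8, 8, 0]
SWAP     → [8, 0, 8]
DUP      → [8, 0, 8, 8]
ADD      → [8, 0, 16]
NEG      → [8, 0, -16]
SUB      → [8, 16]
EQ       → [0]
PUSH -5  → [0, -5]
PUSH -12 → [0, -5, -12]
POP      → [0, -5]
DUP      → [0, -5, -5]
DUP      → [0, -5, -5, -5]
EQ       → [0, -5, 1]
STORE 0  → [0, -5]
DUP      → [0, -5, -5]
POP      → [0, -5]
NEG      → [0, 5]
MUL      → [0]
PUSH 11  → [0, 11]
STORE 2  → [0]
LOAD 0   → [0, 1]
DUP      → [0, 1, 1]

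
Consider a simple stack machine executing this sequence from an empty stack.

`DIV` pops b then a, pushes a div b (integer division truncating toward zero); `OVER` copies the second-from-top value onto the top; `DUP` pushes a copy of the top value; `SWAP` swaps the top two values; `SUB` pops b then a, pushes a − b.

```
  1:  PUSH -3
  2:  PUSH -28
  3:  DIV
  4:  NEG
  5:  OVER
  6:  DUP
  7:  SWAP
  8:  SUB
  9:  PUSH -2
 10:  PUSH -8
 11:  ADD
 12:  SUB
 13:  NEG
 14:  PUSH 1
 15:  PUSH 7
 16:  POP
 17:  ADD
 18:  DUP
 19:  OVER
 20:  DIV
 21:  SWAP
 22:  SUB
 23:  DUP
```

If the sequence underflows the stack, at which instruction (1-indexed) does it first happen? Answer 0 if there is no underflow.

5

PUSH -3  -> [-3]
PUSH -28 -> [-3, -28]
DIV      -> [0]
NEG      -> [0]
OVER  — needs 2 operands, stack has 1 → underflow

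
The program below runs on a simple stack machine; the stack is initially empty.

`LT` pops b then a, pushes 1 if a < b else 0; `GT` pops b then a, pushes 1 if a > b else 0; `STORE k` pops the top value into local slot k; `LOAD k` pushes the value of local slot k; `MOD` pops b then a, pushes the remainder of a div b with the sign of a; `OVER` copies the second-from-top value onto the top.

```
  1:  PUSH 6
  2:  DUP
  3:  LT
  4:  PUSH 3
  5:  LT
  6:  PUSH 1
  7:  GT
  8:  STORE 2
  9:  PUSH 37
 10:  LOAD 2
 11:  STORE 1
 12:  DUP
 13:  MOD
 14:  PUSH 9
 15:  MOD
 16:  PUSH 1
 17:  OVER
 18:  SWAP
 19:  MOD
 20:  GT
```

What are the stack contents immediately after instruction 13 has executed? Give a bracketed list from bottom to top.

PUSH 6   [6]
DUP      [6, 6]
LT       [0]
PUSH 3   [0, 3]
LT       [1]
PUSH 1   [1, 1]
GT       [0]
STORE 2  []
PUSH 37  [37]
LOAD 2   [37, 0]
STORE 1  [37]
DUP      [37, 37]
MOD      [0]

[0]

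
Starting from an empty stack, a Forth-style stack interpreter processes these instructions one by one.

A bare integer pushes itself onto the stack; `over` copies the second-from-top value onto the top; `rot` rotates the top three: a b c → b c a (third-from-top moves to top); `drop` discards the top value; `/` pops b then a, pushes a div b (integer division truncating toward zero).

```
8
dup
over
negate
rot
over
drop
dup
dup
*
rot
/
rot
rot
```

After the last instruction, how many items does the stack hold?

8      → 8
dup    → 8 8
over   → 8 8 8
negate → 8 8 -8
rot    → 8 -8 8
over   → 8 -8 8 -8
drop   → 8 -8 8
dup    → 8 -8 8 8
dup    → 8 -8 8 8 8
*      → 8 -8 8 64
rot    → 8 8 64 -8
/      → 8 8 -8
rot    → 8 -8 8
rot    → -8 8 8

3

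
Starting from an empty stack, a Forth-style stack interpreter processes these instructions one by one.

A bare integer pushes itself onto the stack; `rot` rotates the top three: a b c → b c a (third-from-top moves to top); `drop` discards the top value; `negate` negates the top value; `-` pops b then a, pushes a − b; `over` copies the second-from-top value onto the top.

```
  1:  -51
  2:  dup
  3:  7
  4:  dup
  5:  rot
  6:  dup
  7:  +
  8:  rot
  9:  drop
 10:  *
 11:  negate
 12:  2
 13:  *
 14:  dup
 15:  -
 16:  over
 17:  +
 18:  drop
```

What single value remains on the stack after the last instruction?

-51    -> -51
dup    -> -51 -51
7      -> -51 -51 7
dup    -> -51 -51 7 7
rot    -> -51 7 7 -51
dup    -> -51 7 7 -51 -51
+      -> -51 7 7 -102
rot    -> -51 7 -102 7
drop   -> -51 7 -102
*      -> -51 -714
negate -> -51 714
2      -> -51 714 2
*      -> -51 1428
dup    -> -51 1428 1428
-      -> -51 0
over   -> -51 0 -51
+      -> -51 -51
drop   -> -51

-51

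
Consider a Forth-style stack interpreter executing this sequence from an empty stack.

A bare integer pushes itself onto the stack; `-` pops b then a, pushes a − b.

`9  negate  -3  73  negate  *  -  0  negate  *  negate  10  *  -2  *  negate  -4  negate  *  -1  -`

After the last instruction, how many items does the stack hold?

9      -> [9]
negate -> [-9]
-3     -> [-9, -3]
73     -> [-9, -3, 73]
negate -> [-9, -3, -73]
*      -> [-9, 219]
-      -> [-228]
0      -> [-228, 0]
negate -> [-228, 0]
*      -> [0]
negate -> [0]
10     -> [0, 10]
*      -> [0]
-2     -> [0, -2]
*      -> [0]
negate -> [0]
-4     -> [0, -4]
negate -> [0, 4]
*      -> [0]
-1     -> [0, -1]
-      -> [1]

1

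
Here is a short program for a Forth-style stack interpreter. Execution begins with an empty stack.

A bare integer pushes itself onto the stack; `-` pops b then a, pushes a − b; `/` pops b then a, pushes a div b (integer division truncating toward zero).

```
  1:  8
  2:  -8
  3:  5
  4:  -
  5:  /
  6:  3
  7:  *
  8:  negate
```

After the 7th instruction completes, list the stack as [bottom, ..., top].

[0]

8  : 8
-8 : 8 -8
5  : 8 -8 5
-  : 8 -13
/  : 0
3  : 0 3
*  : 0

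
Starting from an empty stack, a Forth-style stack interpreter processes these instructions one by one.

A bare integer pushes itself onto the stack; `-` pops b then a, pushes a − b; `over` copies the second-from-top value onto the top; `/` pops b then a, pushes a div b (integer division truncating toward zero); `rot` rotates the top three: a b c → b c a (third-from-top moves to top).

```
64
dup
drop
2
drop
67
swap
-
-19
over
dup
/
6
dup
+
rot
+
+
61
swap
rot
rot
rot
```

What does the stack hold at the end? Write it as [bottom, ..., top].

64   : 64
dup  : 64 64
drop : 64
2    : 64 2
drop : 64
67   : 64 67
swap : 67 64
-    : 3
-19  : 3 -19
over : 3 -19 3
dup  : 3 -19 3 3
/    : 3 -19 1
6    : 3 -19 1 6
dup  : 3 -19 1 6 6
+    : 3 -19 1 12
rot  : 3 1 12 -19
+    : 3 1 -7
+    : 3 -6
61   : 3 -6 61
swap : 3 61 -6
rot  : 61 -6 3
rot  : -6 3 61
rot  : 3 61 -6

[3, 61, -6]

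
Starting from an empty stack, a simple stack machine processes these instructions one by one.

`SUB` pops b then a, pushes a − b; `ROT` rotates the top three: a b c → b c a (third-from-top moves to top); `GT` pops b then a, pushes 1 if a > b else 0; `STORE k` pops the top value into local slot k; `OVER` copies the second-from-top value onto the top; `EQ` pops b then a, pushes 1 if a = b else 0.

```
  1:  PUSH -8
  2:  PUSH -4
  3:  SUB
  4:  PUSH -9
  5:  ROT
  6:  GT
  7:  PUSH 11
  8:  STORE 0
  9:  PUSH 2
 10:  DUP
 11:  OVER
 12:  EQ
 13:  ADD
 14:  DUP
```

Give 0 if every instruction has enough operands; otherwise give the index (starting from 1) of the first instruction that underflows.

PUSH -8 : [-8]
PUSH -4 : [-8, -4]
SUB     : [-4]
PUSH -9 : [-4, -9]
ROT  — needs 3 operands, stack has 2 → underflow

5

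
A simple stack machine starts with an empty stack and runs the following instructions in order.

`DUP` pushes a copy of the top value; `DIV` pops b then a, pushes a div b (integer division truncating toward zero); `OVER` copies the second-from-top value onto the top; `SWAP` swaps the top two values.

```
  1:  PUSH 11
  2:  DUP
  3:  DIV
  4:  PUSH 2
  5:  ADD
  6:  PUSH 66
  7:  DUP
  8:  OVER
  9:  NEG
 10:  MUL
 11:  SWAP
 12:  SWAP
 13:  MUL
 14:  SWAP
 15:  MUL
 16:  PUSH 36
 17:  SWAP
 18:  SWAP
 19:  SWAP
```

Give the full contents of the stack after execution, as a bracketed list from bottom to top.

PUSH 11 -> 11
DUP     -> 11 11
DIV     -> 1
PUSH 2  -> 1 2
ADD     -> 3
PUSH 66 -> 3 66
DUP     -> 3 66 66
OVER    -> 3 66 66 66
NEG     -> 3 66 66 -66
MUL     -> 3 66 -4356
SWAP    -> 3 -4356 66
SWAP    -> 3 66 -4356
MUL     -> 3 -287496
SWAP    -> -287496 3
MUL     -> -862488
PUSH 36 -> -862488 36
SWAP    -> 36 -862488
SWAP    -> -862488 36
SWAP    -> 36 -862488

[36, -862488]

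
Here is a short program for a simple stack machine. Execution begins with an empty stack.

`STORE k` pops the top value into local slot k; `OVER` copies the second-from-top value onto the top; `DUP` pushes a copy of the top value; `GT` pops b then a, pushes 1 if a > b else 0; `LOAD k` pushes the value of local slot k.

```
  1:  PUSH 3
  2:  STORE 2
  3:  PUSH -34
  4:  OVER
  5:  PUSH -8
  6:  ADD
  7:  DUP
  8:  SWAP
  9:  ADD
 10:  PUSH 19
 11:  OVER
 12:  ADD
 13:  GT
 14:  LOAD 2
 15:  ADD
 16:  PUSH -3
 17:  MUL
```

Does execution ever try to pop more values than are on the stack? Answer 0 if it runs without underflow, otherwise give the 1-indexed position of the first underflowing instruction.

4

PUSH 3   -> 3
STORE 2  -> (empty)
PUSH -34 -> -34
OVER  — needs 2 operands, stack has 1 → underflow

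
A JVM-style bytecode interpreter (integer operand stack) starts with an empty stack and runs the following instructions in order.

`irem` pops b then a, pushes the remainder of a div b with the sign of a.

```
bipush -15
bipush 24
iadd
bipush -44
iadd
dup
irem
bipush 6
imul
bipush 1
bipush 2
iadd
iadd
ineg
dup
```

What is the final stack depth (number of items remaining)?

2

bipush -15 -> -15
bipush 24  -> -15 24
iadd       -> 9
bipush -44 -> 9 -44
iadd       -> -35
dup        -> -35 -35
irem       -> 0
bipush 6   -> 0 6
imul       -> 0
bipush 1   -> 0 1
bipush 2   -> 0 1 2
iadd       -> 0 3
iadd       -> 3
ineg       -> -3
dup        -> -3 -3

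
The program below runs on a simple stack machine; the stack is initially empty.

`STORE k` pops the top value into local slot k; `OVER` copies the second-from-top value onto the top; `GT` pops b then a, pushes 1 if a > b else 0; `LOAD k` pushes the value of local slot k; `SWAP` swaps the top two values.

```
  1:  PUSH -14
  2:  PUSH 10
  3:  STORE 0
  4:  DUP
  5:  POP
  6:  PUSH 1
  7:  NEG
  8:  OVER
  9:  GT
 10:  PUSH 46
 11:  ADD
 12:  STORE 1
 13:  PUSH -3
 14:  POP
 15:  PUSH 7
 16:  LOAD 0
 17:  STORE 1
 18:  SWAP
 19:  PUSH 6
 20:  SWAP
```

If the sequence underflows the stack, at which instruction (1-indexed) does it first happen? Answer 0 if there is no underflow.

PUSH -14 -> [-14]
PUSH 10  -> [-14, 10]
STORE 0  -> [-14]
DUP      -> [-14, -14]
POP      -> [-14]
PUSH 1   -> [-14, 1]
NEG      -> [-14, -1]
OVER     -> [-14, -1, -14]
GT       -> [-14, 1]
PUSH 46  -> [-14, 1, 46]
ADD      -> [-14, 47]
STORE 1  -> [-14]
PUSH -3  -> [-14, -3]
POP      -> [-14]
PUSH 7   -> [-14, 7]
LOAD 0   -> [-14, 7, 10]
STORE 1  -> [-14, 7]
SWAP     -> [7, -14]
PUSH 6   -> [7, -14, 6]
SWAP     -> [7, 6, -14]

0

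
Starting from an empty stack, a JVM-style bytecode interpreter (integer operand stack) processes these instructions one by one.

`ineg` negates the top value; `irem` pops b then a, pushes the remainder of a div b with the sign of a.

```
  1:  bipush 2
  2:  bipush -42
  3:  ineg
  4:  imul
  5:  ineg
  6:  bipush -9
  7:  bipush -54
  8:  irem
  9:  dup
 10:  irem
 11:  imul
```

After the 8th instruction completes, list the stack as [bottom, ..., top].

bipush 2   → 2
bipush -42 → 2 -42
ineg       → 2 42
imul       → 84
ineg       → -84
bipush -9  → -84 -9
bipush -54 → -84 -9 -54
irem       → -84 -9

[-84, -9]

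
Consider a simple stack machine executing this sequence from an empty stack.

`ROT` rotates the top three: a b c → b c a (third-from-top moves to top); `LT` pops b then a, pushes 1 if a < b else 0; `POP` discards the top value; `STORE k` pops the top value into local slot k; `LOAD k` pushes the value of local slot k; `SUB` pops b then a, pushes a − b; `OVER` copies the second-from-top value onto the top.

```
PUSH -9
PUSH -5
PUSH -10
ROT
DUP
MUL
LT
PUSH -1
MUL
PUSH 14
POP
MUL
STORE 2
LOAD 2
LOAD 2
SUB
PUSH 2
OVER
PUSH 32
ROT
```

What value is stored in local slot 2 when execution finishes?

PUSH -9  → -9
PUSH -5  → -9 -5
PUSH -10 → -9 -5 -10
ROT      → -5 -10 -9
DUP      → -5 -10 -9 -9
MUL      → -5 -10 81
LT       → -5 1
PUSH -1  → -5 1 -1
MUL      → -5 -1
PUSH 14  → -5 -1 14
POP      → -5 -1
MUL      → 5
STORE 2  → (empty)
LOAD 2   → 5
LOAD 2   → 5 5
SUB      → 0
PUSH 2   → 0 2
OVER     → 0 2 0
PUSH 32  → 0 2 0 32
ROT      → 0 0 32 2

5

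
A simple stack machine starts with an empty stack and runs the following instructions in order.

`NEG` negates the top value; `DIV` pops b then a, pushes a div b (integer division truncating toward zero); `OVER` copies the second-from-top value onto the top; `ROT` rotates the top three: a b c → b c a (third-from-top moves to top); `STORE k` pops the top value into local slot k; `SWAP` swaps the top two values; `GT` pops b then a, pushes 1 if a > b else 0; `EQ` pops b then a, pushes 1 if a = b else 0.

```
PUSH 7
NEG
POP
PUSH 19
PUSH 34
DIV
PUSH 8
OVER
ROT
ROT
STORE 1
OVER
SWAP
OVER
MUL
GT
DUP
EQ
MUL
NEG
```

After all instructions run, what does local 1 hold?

PUSH 7   7
NEG      -7
POP      (empty)
PUSH 19  19
PUSH 34  19 34
DIV      0
PUSH 8   0 8
OVER     0 8 0
ROT      8 0 0
ROT      0 0 8
STORE 1  0 0
OVER     0 0 0
SWAP     0 0 0
OVER     0 0 0 0
MUL      0 0 0
GT       0 0
DUP      0 0 0
EQ       0 1
MUL      0
NEG      0

8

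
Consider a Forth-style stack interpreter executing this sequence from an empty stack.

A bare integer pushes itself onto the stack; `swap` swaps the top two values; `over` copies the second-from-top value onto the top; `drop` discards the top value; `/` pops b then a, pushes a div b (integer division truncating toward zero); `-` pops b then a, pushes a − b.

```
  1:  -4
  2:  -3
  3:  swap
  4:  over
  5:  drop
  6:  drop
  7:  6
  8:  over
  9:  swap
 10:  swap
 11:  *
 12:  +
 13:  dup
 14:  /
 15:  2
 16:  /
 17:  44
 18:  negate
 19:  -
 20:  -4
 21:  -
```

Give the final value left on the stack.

-4     → -4
-3     → -4 -3
swap   → -3 -4
over   → -3 -4 -3
drop   → -3 -4
drop   → -3
6      → -3 6
over   → -3 6 -3
swap   → -3 -3 6
swap   → -3 6 -3
*      → -3 -18
+      → -21
dup    → -21 -21
/      → 1
2      → 1 2
/      → 0
44     → 0 44
negate → 0 -44
-      → 44
-4     → 44 -4
-      → 48

48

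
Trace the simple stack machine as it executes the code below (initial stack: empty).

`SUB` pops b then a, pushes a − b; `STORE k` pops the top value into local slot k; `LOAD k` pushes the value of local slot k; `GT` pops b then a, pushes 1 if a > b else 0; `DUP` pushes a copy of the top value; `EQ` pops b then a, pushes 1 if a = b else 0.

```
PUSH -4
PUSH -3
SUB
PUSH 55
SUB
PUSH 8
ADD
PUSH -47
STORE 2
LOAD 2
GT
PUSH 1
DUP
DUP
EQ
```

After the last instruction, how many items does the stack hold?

PUSH -4  : [-4]
PUSH -3  : [-4, -3]
SUB      : [-1]
PUSH 55  : [-1, 55]
SUB      : [-56]
PUSH 8   : [-56, 8]
ADD      : [-48]
PUSH -47 : [-48, -47]
STORE 2  : [-48]
LOAD 2   : [-48, -47]
GT       : [0]
PUSH 1   : [0, 1]
DUP      : [0, 1, 1]
DUP      : [0, 1, 1, 1]
EQ       : [0, 1, 1]

3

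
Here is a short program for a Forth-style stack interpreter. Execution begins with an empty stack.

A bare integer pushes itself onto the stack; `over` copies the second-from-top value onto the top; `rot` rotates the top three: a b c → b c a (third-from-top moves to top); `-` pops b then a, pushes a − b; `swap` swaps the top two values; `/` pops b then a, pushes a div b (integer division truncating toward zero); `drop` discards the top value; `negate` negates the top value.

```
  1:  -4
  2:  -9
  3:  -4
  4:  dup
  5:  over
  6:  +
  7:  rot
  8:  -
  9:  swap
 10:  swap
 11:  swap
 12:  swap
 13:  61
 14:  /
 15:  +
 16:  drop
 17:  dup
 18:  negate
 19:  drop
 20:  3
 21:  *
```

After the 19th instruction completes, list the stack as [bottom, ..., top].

-4      -4
-9      -4 -9
-4      -4 -9 -4
dup     -4 -9 -4 -4
over    -4 -9 -4 -4 -4
+       -4 -9 -4 -8
rot     -4 -4 -8 -9
-       -4 -4 1
swap    -4 1 -4
swap    -4 -4 1
swap    -4 1 -4
swap    -4 -4 1
61      -4 -4 1 61
/       -4 -4 0
+       -4 -4
drop    -4
dup     -4 -4
negate  -4 4
drop    -4

[-4]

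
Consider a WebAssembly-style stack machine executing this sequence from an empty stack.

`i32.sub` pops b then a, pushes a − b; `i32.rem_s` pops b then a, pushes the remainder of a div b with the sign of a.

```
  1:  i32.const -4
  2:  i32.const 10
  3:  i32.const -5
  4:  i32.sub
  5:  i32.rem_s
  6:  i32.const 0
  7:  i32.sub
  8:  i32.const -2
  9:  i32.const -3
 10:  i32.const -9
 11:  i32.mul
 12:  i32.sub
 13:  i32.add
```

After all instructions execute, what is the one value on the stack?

-33

i32.const -4 -> [-4]
i32.const 10 -> [-4, 10]
i32.const -5 -> [-4, 10, -5]
i32.sub      -> [-4, 15]
i32.rem_s    -> [-4]
i32.const 0  -> [-4, 0]
i32.sub      -> [-4]
i32.const -2 -> [-4, -2]
i32.const -3 -> [-4, -2, -3]
i32.const -9 -> [-4, -2, -3, -9]
i32.mul      -> [-4, -2, 27]
i32.sub      -> [-4, -29]
i32.add      -> [-33]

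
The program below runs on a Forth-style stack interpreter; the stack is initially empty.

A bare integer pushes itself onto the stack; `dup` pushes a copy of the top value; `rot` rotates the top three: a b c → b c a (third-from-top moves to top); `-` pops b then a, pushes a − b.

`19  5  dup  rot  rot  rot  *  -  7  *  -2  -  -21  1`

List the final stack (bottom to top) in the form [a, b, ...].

19   [19]
5    [19, 5]
dup  [19, 5, 5]
rot  [5, 5, 19]
rot  [5, 19, 5]
rot  [19, 5, 5]
*    [19, 25]
-    [-6]
7    [-6, 7]
*    [-42]
-2   [-42, -2]
-    [-40]
-21  [-40, -21]
1    [-40, -21, 1]

[-40, -21, 1]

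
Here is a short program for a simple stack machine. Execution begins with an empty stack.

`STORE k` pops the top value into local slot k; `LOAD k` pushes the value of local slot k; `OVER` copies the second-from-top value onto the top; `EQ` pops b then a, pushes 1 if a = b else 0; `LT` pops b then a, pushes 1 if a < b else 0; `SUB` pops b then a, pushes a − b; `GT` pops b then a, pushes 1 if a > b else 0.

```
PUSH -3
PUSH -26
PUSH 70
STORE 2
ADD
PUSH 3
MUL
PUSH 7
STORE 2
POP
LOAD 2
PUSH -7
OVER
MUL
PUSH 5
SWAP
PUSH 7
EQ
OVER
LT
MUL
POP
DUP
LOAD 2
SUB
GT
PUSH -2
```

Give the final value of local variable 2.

PUSH -3  -> -3
PUSH -26 -> -3 -26
PUSH 70  -> -3 -26 70
STORE 2  -> -3 -26
ADD      -> -29
PUSH 3   -> -29 3
MUL      -> -87
PUSH 7   -> -87 7
STORE 2  -> -87
POP      -> (empty)
LOAD 2   -> 7
PUSH -7  -> 7 -7
OVER     -> 7 -7 7
MUL      -> 7 -49
PUSH 5   -> 7 -49 5
SWAP     -> 7 5 -49
PUSH 7   -> 7 5 -49 7
EQ       -> 7 5 0
OVER     -> 7 5 0 5
LT       -> 7 5 1
MUL      -> 7 5
POP      -> 7
DUP      -> 7 7
LOAD 2   -> 7 7 7
SUB      -> 7 0
GT       -> 1
PUSH -2  -> 1 -2

7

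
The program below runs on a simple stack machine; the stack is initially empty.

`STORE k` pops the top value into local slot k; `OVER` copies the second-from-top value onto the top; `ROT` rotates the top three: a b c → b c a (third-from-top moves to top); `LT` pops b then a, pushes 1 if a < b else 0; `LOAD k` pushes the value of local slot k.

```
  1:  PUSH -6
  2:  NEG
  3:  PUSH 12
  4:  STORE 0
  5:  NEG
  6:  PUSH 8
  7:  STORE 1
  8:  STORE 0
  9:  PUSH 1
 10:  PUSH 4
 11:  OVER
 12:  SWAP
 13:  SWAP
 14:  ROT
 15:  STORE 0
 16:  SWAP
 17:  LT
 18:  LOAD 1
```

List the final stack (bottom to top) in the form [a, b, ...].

PUSH -6 -> -6
NEG     -> 6
PUSH 12 -> 6 12
STORE 0 -> 6
NEG     -> -6
PUSH 8  -> -6 8
STORE 1 -> -6
STORE 0 -> (empty)
PUSH 1  -> 1
PUSH 4  -> 1 4
OVER    -> 1 4 1
SWAP    -> 1 1 4
SWAP    -> 1 4 1
ROT     -> 4 1 1
STORE 0 -> 4 1
SWAP    -> 1 4
LT      -> 1
LOAD 1  -> 1 8

[1, 8]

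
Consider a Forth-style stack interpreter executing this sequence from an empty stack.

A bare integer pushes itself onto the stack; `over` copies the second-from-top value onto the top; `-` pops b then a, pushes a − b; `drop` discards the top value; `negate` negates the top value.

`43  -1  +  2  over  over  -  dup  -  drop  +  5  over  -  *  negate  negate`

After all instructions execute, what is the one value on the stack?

-1716

43     -> 43
-1     -> 43 -1
+      -> 42
2      -> 42 2
over   -> 42 2 42
over   -> 42 2 42 2
-      -> 42 2 40
dup    -> 42 2 40 40
-      -> 42 2 0
drop   -> 42 2
+      -> 44
5      -> 44 5
over   -> 44 5 44
-      -> 44 -39
*      -> -1716
negate -> 1716
negate -> -1716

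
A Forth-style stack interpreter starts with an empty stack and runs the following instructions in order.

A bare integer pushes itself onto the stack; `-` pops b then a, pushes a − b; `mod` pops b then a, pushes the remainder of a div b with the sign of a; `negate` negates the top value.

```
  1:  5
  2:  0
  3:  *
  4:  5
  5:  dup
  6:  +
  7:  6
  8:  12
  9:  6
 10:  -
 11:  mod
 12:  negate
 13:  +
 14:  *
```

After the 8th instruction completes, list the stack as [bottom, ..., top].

5   → 5
0   → 5 0
*   → 0
5   → 0 5
dup → 0 5 5
+   → 0 10
6   → 0 10 6
12  → 0 10 6 12

[0, 10, 6, 12]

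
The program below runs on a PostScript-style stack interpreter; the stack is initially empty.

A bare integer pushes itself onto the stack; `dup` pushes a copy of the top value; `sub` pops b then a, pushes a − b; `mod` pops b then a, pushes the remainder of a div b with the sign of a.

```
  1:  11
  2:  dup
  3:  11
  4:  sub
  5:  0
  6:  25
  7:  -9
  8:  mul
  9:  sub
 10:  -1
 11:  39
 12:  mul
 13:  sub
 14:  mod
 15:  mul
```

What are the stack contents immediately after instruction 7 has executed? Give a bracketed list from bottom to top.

11  : 11
dup : 11 11
11  : 11 11 11
sub : 11 0
0   : 11 0 0
25  : 11 0 0 25
-9  : 11 0 0 25 -9

[11, 0, 0, 25, -9]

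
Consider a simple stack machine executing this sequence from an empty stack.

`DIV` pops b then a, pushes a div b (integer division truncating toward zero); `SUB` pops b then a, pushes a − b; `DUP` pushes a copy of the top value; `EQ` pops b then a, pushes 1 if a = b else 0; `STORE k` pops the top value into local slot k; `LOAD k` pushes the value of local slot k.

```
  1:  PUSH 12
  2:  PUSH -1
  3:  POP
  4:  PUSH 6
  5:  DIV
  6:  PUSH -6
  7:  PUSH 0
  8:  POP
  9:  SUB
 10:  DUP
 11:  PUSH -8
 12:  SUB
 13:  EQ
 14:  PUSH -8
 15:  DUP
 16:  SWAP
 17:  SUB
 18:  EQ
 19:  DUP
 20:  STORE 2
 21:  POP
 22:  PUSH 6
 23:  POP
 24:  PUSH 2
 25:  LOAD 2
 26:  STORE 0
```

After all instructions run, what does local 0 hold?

PUSH 12  12
PUSH -1  12 -1
POP      12
PUSH 6   12 6
DIV      2
PUSH -6  2 -6
PUSH 0   2 -6 0
POP      2 -6
SUB      8
DUP      8 8
PUSH -8  8 8 -8
SUB      8 16
EQ       0
PUSH -8  0 -8
DUP      0 -8 -8
SWAP     0 -8 -8
SUB      0 0
EQ       1
DUP      1 1
STORE 2  1
POP      (empty)
PUSH 6   6
POP      (empty)
PUSH 2   2
LOAD 2   2 1
STORE 0  2

1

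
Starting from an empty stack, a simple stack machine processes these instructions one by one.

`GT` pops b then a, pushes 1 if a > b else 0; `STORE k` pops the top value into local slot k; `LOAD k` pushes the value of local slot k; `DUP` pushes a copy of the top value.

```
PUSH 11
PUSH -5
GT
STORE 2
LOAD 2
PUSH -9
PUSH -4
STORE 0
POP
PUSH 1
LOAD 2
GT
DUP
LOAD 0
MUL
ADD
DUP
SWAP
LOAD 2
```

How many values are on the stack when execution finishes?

PUSH 11 → [11]
PUSH -5 → [11, -5]
GT      → [1]
STORE 2 → []
LOAD 2  → [1]
PUSH -9 → [1, -9]
PUSH -4 → [1, -9, -4]
STORE 0 → [1, -9]
POP     → [1]
PUSH 1  → [1, 1]
LOAD 2  → [1, 1, 1]
GT      → [1, 0]
DUP     → [1, 0, 0]
LOAD 0  → [1, 0, 0, -4]
MUL     → [1, 0, 0]
ADD     → [1, 0]
DUP     → [1, 0, 0]
SWAP    → [1, 0, 0]
LOAD 2  → [1, 0, 0, 1]

4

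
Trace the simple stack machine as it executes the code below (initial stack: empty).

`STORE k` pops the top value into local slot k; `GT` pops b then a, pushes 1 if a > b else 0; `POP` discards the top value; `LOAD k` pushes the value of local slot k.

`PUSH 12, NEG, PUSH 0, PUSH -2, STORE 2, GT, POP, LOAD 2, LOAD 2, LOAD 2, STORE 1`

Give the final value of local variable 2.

PUSH 12 → 12
NEG     → -12
PUSH 0  → -12 0
PUSH -2 → -12 0 -2
STORE 2 → -12 0
GT      → 0
POP     → (empty)
LOAD 2  → -2
LOAD 2  → -2 -2
LOAD 2  → -2 -2 -2
STORE 1 → -2 -2

-2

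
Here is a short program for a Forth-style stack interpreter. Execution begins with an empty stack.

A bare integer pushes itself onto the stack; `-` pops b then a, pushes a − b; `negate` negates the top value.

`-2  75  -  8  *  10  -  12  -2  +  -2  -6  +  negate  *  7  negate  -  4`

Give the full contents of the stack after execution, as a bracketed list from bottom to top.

[-626, 87, 4]

-2     → [-2]
75     → [-2, 75]
-      → [-77]
8      → [-77, 8]
*      → [-616]
10     → [-616, 10]
-      → [-626]
12     → [-626, 12]
-2     → [-626, 12, -2]
+      → [-626, 10]
-2     → [-626, 10, -2]
-6     → [-626, 10, -2, -6]
+      → [-626, 10, -8]
negate → [-626, 10, 8]
*      → [-626, 80]
7      → [-626, 80, 7]
negate → [-626, 80, -7]
-      → [-626, 87]
4      → [-626, 87, 4]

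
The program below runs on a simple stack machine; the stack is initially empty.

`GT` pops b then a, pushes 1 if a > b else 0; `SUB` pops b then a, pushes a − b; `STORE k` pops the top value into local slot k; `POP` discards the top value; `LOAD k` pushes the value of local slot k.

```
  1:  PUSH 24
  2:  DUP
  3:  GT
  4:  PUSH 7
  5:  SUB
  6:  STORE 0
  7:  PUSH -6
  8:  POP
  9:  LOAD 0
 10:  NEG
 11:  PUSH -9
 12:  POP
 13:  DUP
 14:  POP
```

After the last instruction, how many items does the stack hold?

1

PUSH 24 -> 24
DUP     -> 24 24
GT      -> 0
PUSH 7  -> 0 7
SUB     -> -7
STORE 0 -> (empty)
PUSH -6 -> -6
POP     -> (empty)
LOAD 0  -> -7
NEG     -> 7
PUSH -9 -> 7 -9
POP     -> 7
DUP     -> 7 7
POP     -> 7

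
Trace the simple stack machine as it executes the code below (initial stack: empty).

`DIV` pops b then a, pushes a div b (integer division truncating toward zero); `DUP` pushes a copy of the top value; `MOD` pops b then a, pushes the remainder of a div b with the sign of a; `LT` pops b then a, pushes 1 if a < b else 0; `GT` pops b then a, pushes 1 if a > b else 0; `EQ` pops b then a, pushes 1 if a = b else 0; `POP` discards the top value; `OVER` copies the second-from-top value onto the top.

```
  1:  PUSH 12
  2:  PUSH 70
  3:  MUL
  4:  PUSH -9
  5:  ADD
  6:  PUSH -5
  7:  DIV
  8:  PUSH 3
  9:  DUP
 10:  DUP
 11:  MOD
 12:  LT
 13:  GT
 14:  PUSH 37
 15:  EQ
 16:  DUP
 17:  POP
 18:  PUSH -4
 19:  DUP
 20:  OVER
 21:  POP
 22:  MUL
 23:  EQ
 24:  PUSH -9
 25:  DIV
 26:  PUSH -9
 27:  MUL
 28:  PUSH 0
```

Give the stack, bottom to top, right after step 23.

[0]

PUSH 12 -> 12
PUSH 70 -> 12 70
MUL     -> 840
PUSH -9 -> 840 -9
ADD     -> 831
PUSH -5 -> 831 -5
DIV     -> -166
PUSH 3  -> -166 3
DUP     -> -166 3 3
DUP     -> -166 3 3 3
MOD     -> -166 3 0
LT      -> -166 0
GT      -> 0
PUSH 37 -> 0 37
EQ      -> 0
DUP     -> 0 0
POP     -> 0
PUSH -4 -> 0 -4
DUP     -> 0 -4 -4
OVER    -> 0 -4 -4 -4
POP     -> 0 -4 -4
MUL     -> 0 16
EQ      -> 0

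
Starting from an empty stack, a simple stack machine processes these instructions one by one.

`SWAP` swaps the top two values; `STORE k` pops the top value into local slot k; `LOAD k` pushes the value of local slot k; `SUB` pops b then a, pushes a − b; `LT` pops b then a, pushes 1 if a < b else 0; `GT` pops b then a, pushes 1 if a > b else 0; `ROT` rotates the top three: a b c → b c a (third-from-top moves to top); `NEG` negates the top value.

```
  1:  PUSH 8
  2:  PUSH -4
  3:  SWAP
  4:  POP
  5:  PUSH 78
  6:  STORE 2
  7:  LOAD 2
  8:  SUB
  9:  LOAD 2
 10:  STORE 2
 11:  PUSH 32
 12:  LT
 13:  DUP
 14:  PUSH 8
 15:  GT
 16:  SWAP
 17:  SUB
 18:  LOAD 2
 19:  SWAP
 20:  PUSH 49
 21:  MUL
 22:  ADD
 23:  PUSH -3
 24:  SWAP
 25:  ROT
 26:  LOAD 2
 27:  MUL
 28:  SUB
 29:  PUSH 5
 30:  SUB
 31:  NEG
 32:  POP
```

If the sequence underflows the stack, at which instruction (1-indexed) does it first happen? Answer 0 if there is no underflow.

PUSH 8  : [8]
PUSH -4 : [8, -4]
SWAP    : [-4, 8]
POP     : [-4]
PUSH 78 : [-4, 78]
STORE 2 : [-4]
LOAD 2  : [-4, 78]
SUB     : [-82]
LOAD 2  : [-82, 78]
STORE 2 : [-82]
PUSH 32 : [-82, 32]
LT      : [1]
DUP     : [1, 1]
PUSH 8  : [1, 1, 8]
GT      : [1, 0]
SWAP    : [0, 1]
SUB     : [-1]
LOAD 2  : [-1, 78]
SWAP    : [78, -1]
PUSH 49 : [78, -1, 49]
MUL     : [78, -49]
ADD     : [29]
PUSH -3 : [29, -3]
SWAP    : [-3, 29]
ROT  — needs 3 operands, stack has 2 → underflow

25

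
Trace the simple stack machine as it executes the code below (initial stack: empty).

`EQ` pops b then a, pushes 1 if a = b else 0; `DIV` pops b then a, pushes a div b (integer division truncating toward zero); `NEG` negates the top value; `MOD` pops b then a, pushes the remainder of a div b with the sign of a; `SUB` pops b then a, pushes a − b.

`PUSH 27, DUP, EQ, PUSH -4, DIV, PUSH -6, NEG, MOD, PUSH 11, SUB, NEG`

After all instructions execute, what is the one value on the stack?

11

PUSH 27 → 27
DUP     → 27 27
EQ      → 1
PUSH -4 → 1 -4
DIV     → 0
PUSH -6 → 0 -6
NEG     → 0 6
MOD     → 0
PUSH 11 → 0 11
SUB     → -11
NEG     → 11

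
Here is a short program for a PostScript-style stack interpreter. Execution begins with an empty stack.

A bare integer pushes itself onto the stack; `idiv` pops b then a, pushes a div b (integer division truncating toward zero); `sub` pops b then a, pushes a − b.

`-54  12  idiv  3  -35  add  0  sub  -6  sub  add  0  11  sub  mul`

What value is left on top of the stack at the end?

330

-54   [-54]
12    [-54, 12]
idiv  [-4]
3     [-4, 3]
-35   [-4, 3, -35]
add   [-4, -32]
0     [-4, -32, 0]
sub   [-4, -32]
-6    [-4, -32, -6]
sub   [-4, -26]
add   [-30]
0     [-30, 0]
11    [-30, 0, 11]
sub   [-30, -11]
mul   [330]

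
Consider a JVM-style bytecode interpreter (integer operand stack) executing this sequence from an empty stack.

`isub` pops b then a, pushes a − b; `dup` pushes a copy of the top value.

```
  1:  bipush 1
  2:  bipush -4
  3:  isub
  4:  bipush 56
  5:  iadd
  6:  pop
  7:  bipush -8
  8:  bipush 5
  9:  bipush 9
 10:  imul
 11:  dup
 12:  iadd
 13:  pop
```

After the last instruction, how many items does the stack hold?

1

bipush 1  : 1
bipush -4 : 1 -4
isub      : 5
bipush 56 : 5 56
iadd      : 61
pop       : (empty)
bipush -8 : -8
bipush 5  : -8 5
bipush 9  : -8 5 9
imul      : -8 45
dup       : -8 45 45
iadd      : -8 90
pop       : -8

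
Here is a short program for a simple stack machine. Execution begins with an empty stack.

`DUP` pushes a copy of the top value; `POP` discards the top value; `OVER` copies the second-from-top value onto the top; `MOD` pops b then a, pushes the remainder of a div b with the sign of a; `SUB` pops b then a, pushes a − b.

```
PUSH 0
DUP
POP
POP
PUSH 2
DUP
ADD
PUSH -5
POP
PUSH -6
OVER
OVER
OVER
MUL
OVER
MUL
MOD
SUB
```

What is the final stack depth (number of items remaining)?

2

PUSH 0  : [0]
DUP     : [0, 0]
POP     : [0]
POP     : []
PUSH 2  : [2]
DUP     : [2, 2]
ADD     : [4]
PUSH -5 : [4, -5]
POP     : [4]
PUSH -6 : [4, -6]
OVER    : [4, -6, 4]
OVER    : [4, -6, 4, -6]
OVER    : [4, -6, 4, -6, 4]
MUL     : [4, -6, 4, -24]
OVER    : [4, -6, 4, -24, 4]
MUL     : [4, -6, 4, -96]
MOD     : [4, -6, 4]
SUB     : [4, -10]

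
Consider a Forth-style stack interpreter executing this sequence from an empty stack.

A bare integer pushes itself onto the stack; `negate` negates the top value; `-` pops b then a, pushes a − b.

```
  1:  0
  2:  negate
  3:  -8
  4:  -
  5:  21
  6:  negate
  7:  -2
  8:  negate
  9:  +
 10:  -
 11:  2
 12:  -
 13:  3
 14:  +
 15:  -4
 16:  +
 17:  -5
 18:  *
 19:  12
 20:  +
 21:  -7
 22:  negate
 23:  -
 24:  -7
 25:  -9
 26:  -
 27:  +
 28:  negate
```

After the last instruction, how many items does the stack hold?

1

0       0
negate  0
-8      0 -8
-       8
21      8 21
negate  8 -21
-2      8 -21 -2
negate  8 -21 2
+       8 -19
-       27
2       27 2
-       25
3       25 3
+       28
-4      28 -4
+       24
-5      24 -5
*       -120
12      -120 12
+       -108
-7      -108 -7
negate  -108 7
-       -115
-7      -115 -7
-9      -115 -7 -9
-       -115 2
+       -113
negate  113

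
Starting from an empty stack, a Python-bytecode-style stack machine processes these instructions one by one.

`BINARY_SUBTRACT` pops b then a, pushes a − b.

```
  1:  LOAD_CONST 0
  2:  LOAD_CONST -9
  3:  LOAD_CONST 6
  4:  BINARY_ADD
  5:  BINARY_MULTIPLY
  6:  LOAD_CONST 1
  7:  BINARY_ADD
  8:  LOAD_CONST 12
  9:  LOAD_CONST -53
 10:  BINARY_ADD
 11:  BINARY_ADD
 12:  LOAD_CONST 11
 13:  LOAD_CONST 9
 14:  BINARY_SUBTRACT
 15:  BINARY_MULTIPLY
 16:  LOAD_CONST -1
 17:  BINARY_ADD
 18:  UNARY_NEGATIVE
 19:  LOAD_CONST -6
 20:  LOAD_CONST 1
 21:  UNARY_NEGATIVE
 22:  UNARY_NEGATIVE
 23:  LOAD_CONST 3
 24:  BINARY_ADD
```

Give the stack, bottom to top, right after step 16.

[-80, -1]

LOAD_CONST 0    → [0]
LOAD_CONST -9   → [0, -9]
LOAD_CONST 6    → [0, -9, 6]
BINARY_ADD      → [0, -3]
BINARY_MULTIPLY → [0]
LOAD_CONST 1    → [0, 1]
BINARY_ADD      → [1]
LOAD_CONST 12   → [1, 12]
LOAD_CONST -53  → [1, 12, -53]
BINARY_ADD      → [1, -41]
BINARY_ADD      → [-40]
LOAD_CONST 11   → [-40, 11]
LOAD_CONST 9    → [-40, 11, 9]
BINARY_SUBTRACT → [-40, 2]
BINARY_MULTIPLY → [-80]
LOAD_CONST -1   → [-80, -1]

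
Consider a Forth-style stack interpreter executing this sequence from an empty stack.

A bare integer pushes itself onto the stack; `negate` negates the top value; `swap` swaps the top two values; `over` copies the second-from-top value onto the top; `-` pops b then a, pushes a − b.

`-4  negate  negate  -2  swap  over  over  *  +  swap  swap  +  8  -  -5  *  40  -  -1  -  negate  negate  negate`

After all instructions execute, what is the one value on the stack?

9

-4     : [-4]
negate : [4]
negate : [-4]
-2     : [-4, -2]
swap   : [-2, -4]
over   : [-2, -4, -2]
over   : [-2, -4, -2, -4]
*      : [-2, -4, 8]
+      : [-2, 4]
swap   : [4, -2]
swap   : [-2, 4]
+      : [2]
8      : [2, 8]
-      : [-6]
-5     : [-6, -5]
*      : [30]
40     : [30, 40]
-      : [-10]
-1     : [-10, -1]
-      : [-9]
negate : [9]
negate : [-9]
negate : [9]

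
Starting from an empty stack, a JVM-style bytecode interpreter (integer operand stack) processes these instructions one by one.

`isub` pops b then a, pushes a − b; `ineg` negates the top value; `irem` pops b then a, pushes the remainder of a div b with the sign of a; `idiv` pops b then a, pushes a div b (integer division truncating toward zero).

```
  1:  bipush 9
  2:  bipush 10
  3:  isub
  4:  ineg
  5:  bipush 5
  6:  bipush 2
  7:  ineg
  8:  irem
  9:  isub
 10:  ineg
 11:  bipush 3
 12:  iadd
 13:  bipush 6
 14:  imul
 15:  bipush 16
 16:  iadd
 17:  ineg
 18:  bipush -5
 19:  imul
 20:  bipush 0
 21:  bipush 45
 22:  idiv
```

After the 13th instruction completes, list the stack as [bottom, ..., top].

[3, 6]

bipush 9  : 9
bipush 10 : 9 10
isub      : -1
ineg      : 1
bipush 5  : 1 5
bipush 2  : 1 5 2
ineg      : 1 5 -2
irem      : 1 1
isub      : 0
ineg      : 0
bipush 3  : 0 3
iadd      : 3
bipush 6  : 3 6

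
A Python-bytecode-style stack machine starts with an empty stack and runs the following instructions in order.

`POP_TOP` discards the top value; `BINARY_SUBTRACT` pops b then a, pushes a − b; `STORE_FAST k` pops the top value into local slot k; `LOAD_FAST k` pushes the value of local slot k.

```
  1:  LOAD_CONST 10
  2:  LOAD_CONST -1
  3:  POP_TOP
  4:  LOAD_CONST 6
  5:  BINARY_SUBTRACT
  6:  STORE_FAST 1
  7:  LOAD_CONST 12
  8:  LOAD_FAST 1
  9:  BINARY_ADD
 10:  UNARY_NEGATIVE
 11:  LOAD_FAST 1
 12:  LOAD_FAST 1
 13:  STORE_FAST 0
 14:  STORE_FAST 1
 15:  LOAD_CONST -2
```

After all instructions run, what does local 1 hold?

4

LOAD_CONST 10   -> [10]
LOAD_CONST -1   -> [10, -1]
POP_TOP         -> [10]
LOAD_CONST 6    -> [10, 6]
BINARY_SUBTRACT -> [4]
STORE_FAST 1    -> []
LOAD_CONST 12   -> [12]
LOAD_FAST 1     -> [12, 4]
BINARY_ADD      -> [16]
UNARY_NEGATIVE  -> [-16]
LOAD_FAST 1     -> [-16, 4]
LOAD_FAST 1     -> [-16, 4, 4]
STORE_FAST 0    -> [-16, 4]
STORE_FAST 1    -> [-16]
LOAD_CONST -2   -> [-16, -2]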